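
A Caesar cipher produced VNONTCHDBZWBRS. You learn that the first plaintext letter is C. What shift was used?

19

From the crib: V(21)−C(2)=19, so the shift is 19.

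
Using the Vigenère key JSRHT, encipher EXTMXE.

NPKTQN

Repeat the key across the message: JSRHTJ
E(4)+J(9): 13 → N
X(23)+S(18): 41≡15 → P
T(19)+R(17): 36≡10 → K
M(12)+H(7): 19 → T
X(23)+T(19): 42≡16 → Q
E(4)+J(9): 13 → N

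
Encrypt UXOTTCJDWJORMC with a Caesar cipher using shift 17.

U(20): 20+17=37≡11 → L
X(23): 23+17=40≡14 → O
O(14): 14+17=31≡5 → F
T(19): 19+17=36≡10 → K
T(19): 19+17=36≡10 → K
C(2): 2+17=19 → T
J(9): 9+17=26≡0 → A
D(3): 3+17=20 → U
W(22): 22+17=39≡13 → N
J(9): 9+17=26≡0 → A
O(14): 14+17=31≡5 → F
R(17): 17+17=34≡8 → I
M(12): 12+17=29≡3 → D
C(2): 2+17=19 → T

LOFKKTAUNAFIDT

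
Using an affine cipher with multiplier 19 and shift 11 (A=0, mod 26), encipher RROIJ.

WWRHA

R(17): 19·17+11=334≡22 → W
R(17): 19·17+11=334≡22 → W
O(14): 19·14+11=277≡17 → R
I(8): 19·8+11=163≡7 → H
J(9): 19·9+11=182≡0 → A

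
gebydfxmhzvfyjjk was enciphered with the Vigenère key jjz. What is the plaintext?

xvcpugodiqmgpakb

Repeat the key across the ciphertext: jjzjjzjjzjjzjjzj
g(6)−j(9): -3≡23 → x
e(4)−j(9): -5≡21 → v
b(1)−z(25): -24≡2 → c
y(24)−j(9): 15 → p
d(3)−j(9): -6≡20 → u
f(5)−z(25): -20≡6 → g
x(23)−j(9): 14 → o
m(12)−j(9): 3 → d
h(7)−z(25): -18≡8 → i
z(25)−j(9): 16 → q
v(21)−j(9): 12 → m
f(5)−z(25): -20≡6 → g
y(24)−j(9): 15 → p
j(9)−j(9): 0 → a
j(9)−z(25): -16≡10 → k
k(10)−j(9): 1 → b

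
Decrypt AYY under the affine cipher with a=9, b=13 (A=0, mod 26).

NHH

The inverse of 9 mod 26 is 3, since 9·3=27≡1. Apply D(y)=3·(y−13) mod 26:
A(0): 3·(0−13)=-39≡13 → N
Y(24): 3·(24−13)=33≡7 → H
Y(24): 3·(24−13)=33≡7 → H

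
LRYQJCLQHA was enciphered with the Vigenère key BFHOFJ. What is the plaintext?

Repeat the key across the ciphertext: BFHOFJBFHO
L(11)−B(1): 10 → K
R(17)−F(5): 12 → M
Y(24)−H(7): 17 → R
Q(16)−O(14): 2 → C
J(9)−F(5): 4 → E
C(2)−J(9): -7≡19 → T
L(11)−B(1): 10 → K
Q(16)−F(5): 11 → L
H(7)−H(7): 0 → A
A(0)−O(14): -14≡12 → M

KMRCETKLAM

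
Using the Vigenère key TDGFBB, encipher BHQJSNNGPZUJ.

Repeat the key across the message: TDGFBBTDGFBB
B(1)+T(19): 20 → U
H(7)+D(3): 10 → K
Q(16)+G(6): 22 → W
J(9)+F(5): 14 → O
S(18)+B(1): 19 → T
N(13)+B(1): 14 → O
N(13)+T(19): 32≡6 → G
G(6)+D(3): 9 → J
P(15)+G(6): 21 → V
Z(25)+F(5): 30≡4 → E
U(20)+B(1): 21 → V
J(9)+B(1): 10 → K

UKWOTOGJVEVK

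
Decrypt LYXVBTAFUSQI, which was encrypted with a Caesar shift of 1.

L(11): 11−1=10 → K
Y(24): 24−1=23 → X
X(23): 23−1=22 → W
V(21): 21−1=20 → U
B(1): 1−1=0 → A
T(19): 19−1=18 → S
A(0): 0−1=-1≡25 → Z
F(5): 5−1=4 → E
U(20): 20−1=19 → T
S(18): 18−1=17 → R
Q(16): 16−1=15 → P
I(8): 8−1=7 → H

KXWUASZETRPH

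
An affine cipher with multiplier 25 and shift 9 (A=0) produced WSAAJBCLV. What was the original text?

NRJJAIHYO

The inverse of 25 mod 26 is 25, since 25·25=625≡1. Apply D(y)=25·(y−9) mod 26:
W(22): 25·(22−9)=325≡13 → N
S(18): 25·(18−9)=225≡17 → R
A(0): 25·(0−9)=-225≡9 → J
A(0): 25·(0−9)=-225≡9 → J
J(9): 25·(9−9)=0 → A
B(1): 25·(1−9)=-200≡8 → I
C(2): 25·(2−9)=-175≡7 → H
L(11): 25·(11−9)=50≡24 → Y
V(21): 25·(21−9)=300≡14 → O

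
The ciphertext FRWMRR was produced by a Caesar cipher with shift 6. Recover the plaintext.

ZLQGLL

F(5): 5−6=-1≡25 → Z
R(17): 17−6=11 → L
W(22): 22−6=16 → Q
M(12): 12−6=6 → G
R(17): 17−6=11 → L
R(17): 17−6=11 → L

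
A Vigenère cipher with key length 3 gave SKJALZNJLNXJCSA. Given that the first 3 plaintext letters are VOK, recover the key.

XWZ

Subtract each crib letter from the matching ciphertext letter (mod 26):
S(18)−V(21)=-3≡23 → X
K(10)−O(14)=-4≡22 → W
J(9)−K(10)=-1≡25 → Z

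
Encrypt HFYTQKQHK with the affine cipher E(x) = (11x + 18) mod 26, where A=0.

H(7): 11·7+18=95≡17 → R
F(5): 11·5+18=73≡21 → V
Y(24): 11·24+18=282≡22 → W
T(19): 11·19+18=227≡19 → T
Q(16): 11·16+18=194≡12 → M
K(10): 11·10+18=128≡24 → Y
Q(16): 11·16+18=194≡12 → M
H(7): 11·7+18=95≡17 → R
K(10): 11·10+18=128≡24 → Y

RVWTMYMRY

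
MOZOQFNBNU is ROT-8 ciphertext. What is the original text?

EGRGIXFTFM

M(12): 12−8=4 → E
O(14): 14−8=6 → G
Z(25): 25−8=17 → R
O(14): 14−8=6 → G
Q(16): 16−8=8 → I
F(5): 5−8=-3≡23 → X
N(13): 13−8=5 → F
B(1): 1−8=-7≡19 → T
N(13): 13−8=5 → F
U(20): 20−8=12 → M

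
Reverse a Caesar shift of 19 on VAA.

CHH

V(21): 21−19=2 → C
A(0): 0−19=-19≡7 → H
A(0): 0−19=-19≡7 → H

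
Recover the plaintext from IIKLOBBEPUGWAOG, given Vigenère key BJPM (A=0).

HZVZNSMSOLRKZFR

Repeat the key across the ciphertext: BJPMBJPMBJPMBJP
I(8)−B(1): 7 → H
I(8)−J(9): -1≡25 → Z
K(10)−P(15): -5≡21 → V
L(11)−M(12): -1≡25 → Z
O(14)−B(1): 13 → N
B(1)−J(9): -8≡18 → S
B(1)−P(15): -14≡12 → M
E(4)−M(12): -8≡18 → S
P(15)−B(1): 14 → O
U(20)−J(9): 11 → L
G(6)−P(15): -9≡17 → R
W(22)−M(12): 10 → K
A(0)−B(1): -1≡25 → Z
O(14)−J(9): 5 → F
G(6)−P(15): -9≡17 → R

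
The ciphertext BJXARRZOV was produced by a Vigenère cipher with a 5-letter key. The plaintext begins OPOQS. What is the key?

NUJKZ

Subtract each crib letter from the matching ciphertext letter (mod 26):
B(1)−O(14)=-13≡13 → N
J(9)−P(15)=-6≡20 → U
X(23)−O(14)=9 → J
A(0)−Q(16)=-16≡10 → K
R(17)−S(18)=-1≡25 → Z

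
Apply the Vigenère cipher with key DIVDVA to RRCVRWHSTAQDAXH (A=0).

UZXYMWKAODLDDFC

Repeat the key across the message: DIVDVADIVDVADIV
R(17)+D(3): 20 → U
R(17)+I(8): 25 → Z
C(2)+V(21): 23 → X
V(21)+D(3): 24 → Y
R(17)+V(21): 38≡12 → M
W(22)+A(0): 22 → W
H(7)+D(3): 10 → K
S(18)+I(8): 26≡0 → A
T(19)+V(21): 40≡14 → O
A(0)+D(3): 3 → D
Q(16)+V(21): 37≡11 → L
D(3)+A(0): 3 → D
A(0)+D(3): 3 → D
X(23)+I(8): 31≡5 → F
H(7)+V(21): 28≡2 → C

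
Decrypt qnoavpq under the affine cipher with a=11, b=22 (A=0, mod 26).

The inverse of 11 mod 26 is 19, since 11·19=209≡1. Apply D(y)=19·(y−22) mod 26:
q(16): 19·(16−22)=-114≡16 → q
n(13): 19·(13−22)=-171≡11 → l
o(14): 19·(14−22)=-152≡4 → e
a(0): 19·(0−22)=-418≡24 → y
v(21): 19·(21−22)=-19≡7 → h
p(15): 19·(15−22)=-133≡23 → x
q(16): 19·(16−22)=-114≡16 → q

qleyhxq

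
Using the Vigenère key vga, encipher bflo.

wllj

Repeat the key across the message: vgav
b(1)+v(21): 22 → w
f(5)+g(6): 11 → l
l(11)+a(0): 11 → l
o(14)+v(21): 35≡9 → j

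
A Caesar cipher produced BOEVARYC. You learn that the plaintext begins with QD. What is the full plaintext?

From the crib: B(1)−Q(16)=-15≡11, so the shift is 11.
Subtract 11 from each ciphertext letter:
B(1): 1−11=-10≡16 → Q
O(14): 14−11=3 → D
E(4): 4−11=-7≡19 → T
V(21): 21−11=10 → K
A(0): 0−11=-11≡15 → P
R(17): 17−11=6 → G
Y(24): 24−11=13 → N
C(2): 2−11=-9≡17 → R

QDTKPGNR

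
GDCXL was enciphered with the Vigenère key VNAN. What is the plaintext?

LQCKQ

Repeat the key across the ciphertext: VNANV
G(6)−V(21): -15≡11 → L
D(3)−N(13): -10≡16 → Q
C(2)−A(0): 2 → C
X(23)−N(13): 10 → K
L(11)−V(21): -10≡16 → Q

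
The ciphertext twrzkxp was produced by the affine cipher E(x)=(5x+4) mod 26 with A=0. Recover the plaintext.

The inverse of 5 mod 26 is 21, since 5·21=105≡1. Apply D(y)=21·(y−4) mod 26:
t(19): 21·(19−4)=315≡3 → d
w(22): 21·(22−4)=378≡14 → o
r(17): 21·(17−4)=273≡13 → n
z(25): 21·(25−4)=441≡25 → z
k(10): 21·(10−4)=126≡22 → w
x(23): 21·(23−4)=399≡9 → j
p(15): 21·(15−4)=231≡23 → x

donzwjx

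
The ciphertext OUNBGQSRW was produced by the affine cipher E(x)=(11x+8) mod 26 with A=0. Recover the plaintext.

KURXOWIPG

The inverse of 11 mod 26 is 19, since 11·19=209≡1. Apply D(y)=19·(y−8) mod 26:
O(14): 19·(14−8)=114≡10 → K
U(20): 19·(20−8)=228≡20 → U
N(13): 19·(13−8)=95≡17 → R
B(1): 19·(1−8)=-133≡23 → X
G(6): 19·(6−8)=-38≡14 → O
Q(16): 19·(16−8)=152≡22 → W
S(18): 19·(18−8)=190≡8 → I
R(17): 19·(17−8)=171≡15 → P
W(22): 19·(22−8)=266≡6 → G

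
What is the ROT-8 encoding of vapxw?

dixfe

v(21): 21+8=29≡3 → d
a(0): 0+8=8 → i
p(15): 15+8=23 → x
x(23): 23+8=31≡5 → f
w(22): 22+8=30≡4 → e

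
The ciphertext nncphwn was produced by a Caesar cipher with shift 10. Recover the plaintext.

n(13): 13−10=3 → d
n(13): 13−10=3 → d
c(2): 2−10=-8≡18 → s
p(15): 15−10=5 → f
h(7): 7−10=-3≡23 → x
w(22): 22−10=12 → m
n(13): 13−10=3 → d

ddsfxmd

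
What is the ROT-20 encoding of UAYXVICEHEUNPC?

OUSRPCWYBYOHJW

U(20): 20+20=40≡14 → O
A(0): 0+20=20 → U
Y(24): 24+20=44≡18 → S
X(23): 23+20=43≡17 → R
V(21): 21+20=41≡15 → P
I(8): 8+20=28≡2 → C
C(2): 2+20=22 → W
E(4): 4+20=24 → Y
H(7): 7+20=27≡1 → B
E(4): 4+20=24 → Y
U(20): 20+20=40≡14 → O
N(13): 13+20=33≡7 → H
P(15): 15+20=35≡9 → J
C(2): 2+20=22 → W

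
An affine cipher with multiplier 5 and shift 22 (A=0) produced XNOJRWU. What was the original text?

The inverse of 5 mod 26 is 21, since 5·21=105≡1. Apply D(y)=21·(y−22) mod 26:
X(23): 21·(23−22)=21 → V
N(13): 21·(13−22)=-189≡19 → T
O(14): 21·(14−22)=-168≡14 → O
J(9): 21·(9−22)=-273≡13 → N
R(17): 21·(17−22)=-105≡25 → Z
W(22): 21·(22−22)=0 → A
U(20): 21·(20−22)=-42≡10 → K

VTONZAK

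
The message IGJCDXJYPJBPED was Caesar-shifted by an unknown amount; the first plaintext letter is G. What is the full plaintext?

GEHABVHWNHZNCB

From the crib: I(8)−G(6)=2, so the shift is 2.
Subtract 2 from each ciphertext letter:
I(8): 8−2=6 → G
G(6): 6−2=4 → E
J(9): 9−2=7 → H
C(2): 2−2=0 → A
D(3): 3−2=1 → B
X(23): 23−2=21 → V
J(9): 9−2=7 → H
Y(24): 24−2=22 → W
P(15): 15−2=13 → N
J(9): 9−2=7 → H
B(1): 1−2=-1≡25 → Z
P(15): 15−2=13 → N
E(4): 4−2=2 → C
D(3): 3−2=1 → B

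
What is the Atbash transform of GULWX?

TFODC

G(6) → T(19)
U(20) → F(5)
L(11) → O(14)
W(22) → D(3)
X(23) → C(2)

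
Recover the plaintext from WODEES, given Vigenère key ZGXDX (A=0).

XIGBHT

Repeat the key across the ciphertext: ZGXDXZ
W(22)−Z(25): -3≡23 → X
O(14)−G(6): 8 → I
D(3)−X(23): -20≡6 → G
E(4)−D(3): 1 → B
E(4)−X(23): -19≡7 → H
S(18)−Z(25): -7≡19 → T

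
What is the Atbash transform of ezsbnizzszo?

vahymraahal

e(4) → v(21)
z(25) → a(0)
s(18) → h(7)
b(1) → y(24)
n(13) → m(12)
i(8) → r(17)
z(25) → a(0)
z(25) → a(0)
s(18) → h(7)
z(25) → a(0)
o(14) → l(11)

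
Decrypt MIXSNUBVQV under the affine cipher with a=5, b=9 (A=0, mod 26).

LFIHGXOSRS

The inverse of 5 mod 26 is 21, since 5·21=105≡1. Apply D(y)=21·(y−9) mod 26:
M(12): 21·(12−9)=63≡11 → L
I(8): 21·(8−9)=-21≡5 → F
X(23): 21·(23−9)=294≡8 → I
S(18): 21·(18−9)=189≡7 → H
N(13): 21·(13−9)=84≡6 → G
U(20): 21·(20−9)=231≡23 → X
B(1): 21·(1−9)=-168≡14 → O
V(21): 21·(21−9)=252≡18 → S
Q(16): 21·(16−9)=147≡17 → R
V(21): 21·(21−9)=252≡18 → S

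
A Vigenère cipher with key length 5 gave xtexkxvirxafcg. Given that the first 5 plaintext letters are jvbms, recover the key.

Subtract each crib letter from the matching ciphertext letter (mod 26):
x(23)−j(9)=14 → o
t(19)−v(21)=-2≡24 → y
e(4)−b(1)=3 → d
x(23)−m(12)=11 → l
k(10)−s(18)=-8≡18 → s

oydls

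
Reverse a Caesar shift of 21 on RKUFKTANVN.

R(17): 17−21=-4≡22 → W
K(10): 10−21=-11≡15 → P
U(20): 20−21=-1≡25 → Z
F(5): 5−21=-16≡10 → K
K(10): 10−21=-11≡15 → P
T(19): 19−21=-2≡24 → Y
A(0): 0−21=-21≡5 → F
N(13): 13−21=-8≡18 → S
V(21): 21−21=0 → A
N(13): 13−21=-8≡18 → S

WPZKPYFSAS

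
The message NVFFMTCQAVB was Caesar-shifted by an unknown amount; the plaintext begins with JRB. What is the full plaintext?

From the crib: N(13)−J(9)=4, so the shift is 4.
Subtract 4 from each ciphertext letter:
N(13): 13−4=9 → J
V(21): 21−4=17 → R
F(5): 5−4=1 → B
F(5): 5−4=1 → B
M(12): 12−4=8 → I
T(19): 19−4=15 → P
C(2): 2−4=-2≡24 → Y
Q(16): 16−4=12 → M
A(0): 0−4=-4≡22 → W
V(21): 21−4=17 → R
B(1): 1−4=-3≡23 → X

JRBBIPYMWRX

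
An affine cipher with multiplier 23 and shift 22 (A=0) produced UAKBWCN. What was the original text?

SQEHAYD

The inverse of 23 mod 26 is 17, since 23·17=391≡1. Apply D(y)=17·(y−22) mod 26:
U(20): 17·(20−22)=-34≡18 → S
A(0): 17·(0−22)=-374≡16 → Q
K(10): 17·(10−22)=-204≡4 → E
B(1): 17·(1−22)=-357≡7 → H
W(22): 17·(22−22)=0 → A
C(2): 17·(2−22)=-340≡24 → Y
N(13): 17·(13−22)=-153≡3 → D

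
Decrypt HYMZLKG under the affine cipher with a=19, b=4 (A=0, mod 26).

HMKXZOW

The inverse of 19 mod 26 is 11, since 19·11=209≡1. Apply D(y)=11·(y−4) mod 26:
H(7): 11·(7−4)=33≡7 → H
Y(24): 11·(24−4)=220≡12 → M
M(12): 11·(12−4)=88≡10 → K
Z(25): 11·(25−4)=231≡23 → X
L(11): 11·(11−4)=77≡25 → Z
K(10): 11·(10−4)=66≡14 → O
G(6): 11·(6−4)=22 → W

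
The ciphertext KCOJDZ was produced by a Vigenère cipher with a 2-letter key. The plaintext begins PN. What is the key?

VP

Subtract each crib letter from the matching ciphertext letter (mod 26):
K(10)−P(15)=-5≡21 → V
C(2)−N(13)=-11≡15 → P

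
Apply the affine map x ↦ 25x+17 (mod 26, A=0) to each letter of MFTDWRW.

M(12): 25·12+17=317≡5 → F
F(5): 25·5+17=142≡12 → M
T(19): 25·19+17=492≡24 → Y
D(3): 25·3+17=92≡14 → O
W(22): 25·22+17=567≡21 → V
R(17): 25·17+17=442≡0 → A
W(22): 25·22+17=567≡21 → V

FMYOVAV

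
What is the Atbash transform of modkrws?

m(12) → n(13)
o(14) → l(11)
d(3) → w(22)
k(10) → p(15)
r(17) → i(8)
w(22) → d(3)
s(18) → h(7)

nlwpidh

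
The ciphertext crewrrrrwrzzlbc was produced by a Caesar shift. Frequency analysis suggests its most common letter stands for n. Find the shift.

The most frequent ciphertext letter is r (appears 6 times).
r is position 17; n is position 13.
Shift = 4.

4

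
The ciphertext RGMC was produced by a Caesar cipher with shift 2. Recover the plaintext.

PEKA

R(17): 17−2=15 → P
G(6): 6−2=4 → E
M(12): 12−2=10 → K
C(2): 2−2=0 → A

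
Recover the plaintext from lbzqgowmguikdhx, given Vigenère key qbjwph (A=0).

Repeat the key across the ciphertext: qbjwphqbjwphqbj
l(11)−q(16): -5≡21 → v
b(1)−b(1): 0 → a
z(25)−j(9): 16 → q
q(16)−w(22): -6≡20 → u
g(6)−p(15): -9≡17 → r
o(14)−h(7): 7 → h
w(22)−q(16): 6 → g
m(12)−b(1): 11 → l
g(6)−j(9): -3≡23 → x
u(20)−w(22): -2≡24 → y
i(8)−p(15): -7≡19 → t
k(10)−h(7): 3 → d
d(3)−q(16): -13≡13 → n
h(7)−b(1): 6 → g
x(23)−j(9): 14 → o

vaqurhglxytdngo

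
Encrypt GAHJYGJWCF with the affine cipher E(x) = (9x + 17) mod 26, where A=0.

TRCUZTUHJK

G(6): 9·6+17=71≡19 → T
A(0): 9·0+17=17 → R
H(7): 9·7+17=80≡2 → C
J(9): 9·9+17=98≡20 → U
Y(24): 9·24+17=233≡25 → Z
G(6): 9·6+17=71≡19 → T
J(9): 9·9+17=98≡20 → U
W(22): 9·22+17=215≡7 → H
C(2): 9·2+17=35≡9 → J
F(5): 9·5+17=62≡10 → K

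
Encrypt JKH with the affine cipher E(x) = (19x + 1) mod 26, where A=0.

J(9): 19·9+1=172≡16 → Q
K(10): 19·10+1=191≡9 → J
H(7): 19·7+1=134≡4 → E

QJE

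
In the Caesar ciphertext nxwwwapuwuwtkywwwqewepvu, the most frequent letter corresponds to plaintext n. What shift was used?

The most frequent ciphertext letter is w (appears 9 times).
w is position 22; n is position 13.
Shift = 9.

9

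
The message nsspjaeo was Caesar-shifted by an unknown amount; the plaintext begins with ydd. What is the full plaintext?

yddaulpz

From the crib: n(13)−y(24)=-11≡15, so the shift is 15.
Subtract 15 from each ciphertext letter:
n(13): 13−15=-2≡24 → y
s(18): 18−15=3 → d
s(18): 18−15=3 → d
p(15): 15−15=0 → a
j(9): 9−15=-6≡20 → u
a(0): 0−15=-15≡11 → l
e(4): 4−15=-11≡15 → p
o(14): 14−15=-1≡25 → z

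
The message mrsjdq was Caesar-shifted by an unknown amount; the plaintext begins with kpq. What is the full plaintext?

kpqhbo

From the crib: m(12)−k(10)=2, so the shift is 2.
Subtract 2 from each ciphertext letter:
m(12): 12−2=10 → k
r(17): 17−2=15 → p
s(18): 18−2=16 → q
j(9): 9−2=7 → h
d(3): 3−2=1 → b
q(16): 16−2=14 → o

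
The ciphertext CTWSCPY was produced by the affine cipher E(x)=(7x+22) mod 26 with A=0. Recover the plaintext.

MHASMZE

The inverse of 7 mod 26 is 15, since 7·15=105≡1. Apply D(y)=15·(y−22) mod 26:
C(2): 15·(2−22)=-300≡12 → M
T(19): 15·(19−22)=-45≡7 → H
W(22): 15·(22−22)=0 → A
S(18): 15·(18−22)=-60≡18 → S
C(2): 15·(2−22)=-300≡12 → M
P(15): 15·(15−22)=-105≡25 → Z
Y(24): 15·(24−22)=30≡4 → E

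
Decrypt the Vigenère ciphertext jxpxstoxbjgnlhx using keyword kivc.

Repeat the key across the ciphertext: kivckivckivckiv
j(9)−k(10): -1≡25 → z
x(23)−i(8): 15 → p
p(15)−v(21): -6≡20 → u
x(23)−c(2): 21 → v
s(18)−k(10): 8 → i
t(19)−i(8): 11 → l
o(14)−v(21): -7≡19 → t
x(23)−c(2): 21 → v
b(1)−k(10): -9≡17 → r
j(9)−i(8): 1 → b
g(6)−v(21): -15≡11 → l
n(13)−c(2): 11 → l
l(11)−k(10): 1 → b
h(7)−i(8): -1≡25 → z
x(23)−v(21): 2 → c

zpuviltvrbllbzc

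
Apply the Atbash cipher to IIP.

RRK

I(8) → R(17)
I(8) → R(17)
P(15) → K(10)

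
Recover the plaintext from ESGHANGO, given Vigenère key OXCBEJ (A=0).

Repeat the key across the ciphertext: OXCBEJOX
E(4)−O(14): -10≡16 → Q
S(18)−X(23): -5≡21 → V
G(6)−C(2): 4 → E
H(7)−B(1): 6 → G
A(0)−E(4): -4≡22 → W
N(13)−J(9): 4 → E
G(6)−O(14): -8≡18 → S
O(14)−X(23): -9≡17 → R

QVEGWESR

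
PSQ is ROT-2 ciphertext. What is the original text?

P(15): 15−2=13 → N
S(18): 18−2=16 → Q
Q(16): 16−2=14 → O

NQO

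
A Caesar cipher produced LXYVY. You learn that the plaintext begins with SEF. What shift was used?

From the crib: L(11)−S(18)=-7≡19, so the shift is 19.

19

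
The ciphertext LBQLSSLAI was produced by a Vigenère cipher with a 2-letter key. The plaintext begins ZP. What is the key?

Subtract each crib letter from the matching ciphertext letter (mod 26):
L(11)−Z(25)=-14≡12 → M
B(1)−P(15)=-14≡12 → M

MM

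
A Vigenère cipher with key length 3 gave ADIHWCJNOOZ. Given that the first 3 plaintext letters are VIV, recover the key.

Subtract each crib letter from the matching ciphertext letter (mod 26):
A(0)−V(21)=-21≡5 → F
D(3)−I(8)=-5≡21 → V
I(8)−V(21)=-13≡13 → N

FVN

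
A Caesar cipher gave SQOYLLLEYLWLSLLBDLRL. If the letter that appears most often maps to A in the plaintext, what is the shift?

The most frequent ciphertext letter is L (appears 9 times).
L is position 11; A is position 0.
Shift = 11.

11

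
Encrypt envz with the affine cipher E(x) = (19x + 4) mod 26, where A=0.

crnl

e(4): 19·4+4=80≡2 → c
n(13): 19·13+4=251≡17 → r
v(21): 19·21+4=403≡13 → n
z(25): 19·25+4=479≡11 → l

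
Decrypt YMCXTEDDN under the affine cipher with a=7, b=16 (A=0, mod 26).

The inverse of 7 mod 26 is 15, since 7·15=105≡1. Apply D(y)=15·(y−16) mod 26:
Y(24): 15·(24−16)=120≡16 → Q
M(12): 15·(12−16)=-60≡18 → S
C(2): 15·(2−16)=-210≡24 → Y
X(23): 15·(23−16)=105≡1 → B
T(19): 15·(19−16)=45≡19 → T
E(4): 15·(4−16)=-180≡2 → C
D(3): 15·(3−16)=-195≡13 → N
D(3): 15·(3−16)=-195≡13 → N
N(13): 15·(13−16)=-45≡7 → H

QSYBTCNNH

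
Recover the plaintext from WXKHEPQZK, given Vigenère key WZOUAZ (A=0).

AYWNEQUAW

Repeat the key across the ciphertext: WZOUAZWZO
W(22)−W(22): 0 → A
X(23)−Z(25): -2≡24 → Y
K(10)−O(14): -4≡22 → W
H(7)−U(20): -13≡13 → N
E(4)−A(0): 4 → E
P(15)−Z(25): -10≡16 → Q
Q(16)−W(22): -6≡20 → U
Z(25)−Z(25): 0 → A
K(10)−O(14): -4≡22 → W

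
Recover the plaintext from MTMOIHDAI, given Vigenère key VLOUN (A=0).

RIYUVMSMO

Repeat the key across the ciphertext: VLOUNVLOU
M(12)−V(21): -9≡17 → R
T(19)−L(11): 8 → I
M(12)−O(14): -2≡24 → Y
O(14)−U(20): -6≡20 → U
I(8)−N(13): -5≡21 → V
H(7)−V(21): -14≡12 → M
D(3)−L(11): -8≡18 → S
A(0)−O(14): -14≡12 → M
I(8)−U(20): -12≡14 → O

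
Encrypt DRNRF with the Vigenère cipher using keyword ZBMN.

CSZEE

Repeat the key across the message: ZBMNZ
D(3)+Z(25): 28≡2 → C
R(17)+B(1): 18 → S
N(13)+M(12): 25 → Z
R(17)+N(13): 30≡4 → E
F(5)+Z(25): 30≡4 → E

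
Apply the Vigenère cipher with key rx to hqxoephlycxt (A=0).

Repeat the key across the message: rxrxrxrxrxrx
h(7)+r(17): 24 → y
q(16)+x(23): 39≡13 → n
x(23)+r(17): 40≡14 → o
o(14)+x(23): 37≡11 → l
e(4)+r(17): 21 → v
p(15)+x(23): 38≡12 → m
h(7)+r(17): 24 → y
l(11)+x(23): 34≡8 → i
y(24)+r(17): 41≡15 → p
c(2)+x(23): 25 → z
x(23)+r(17): 40≡14 → o
t(19)+x(23): 42≡16 → q

ynolvmyipzoq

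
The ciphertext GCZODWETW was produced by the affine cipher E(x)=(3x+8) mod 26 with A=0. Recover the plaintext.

The inverse of 3 mod 26 is 9, since 3·9=27≡1. Apply D(y)=9·(y−8) mod 26:
G(6): 9·(6−8)=-18≡8 → I
C(2): 9·(2−8)=-54≡24 → Y
Z(25): 9·(25−8)=153≡23 → X
O(14): 9·(14−8)=54≡2 → C
D(3): 9·(3−8)=-45≡7 → H
W(22): 9·(22−8)=126≡22 → W
E(4): 9·(4−8)=-36≡16 → Q
T(19): 9·(19−8)=99≡21 → V
W(22): 9·(22−8)=126≡22 → W

IYXCHWQVW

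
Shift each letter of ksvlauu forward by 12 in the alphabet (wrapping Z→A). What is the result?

wehxmgg

k(10): 10+12=22 → w
s(18): 18+12=30≡4 → e
v(21): 21+12=33≡7 → h
l(11): 11+12=23 → x
a(0): 0+12=12 → m
u(20): 20+12=32≡6 → g
u(20): 20+12=32≡6 → g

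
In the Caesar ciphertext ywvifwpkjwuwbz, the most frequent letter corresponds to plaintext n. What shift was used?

The most frequent ciphertext letter is w (appears 4 times).
w is position 22; n is position 13.
Shift = 9.

9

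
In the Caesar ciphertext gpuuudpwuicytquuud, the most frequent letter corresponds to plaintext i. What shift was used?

12

The most frequent ciphertext letter is u (appears 7 times).
u is position 20; i is position 8.
Shift = 12.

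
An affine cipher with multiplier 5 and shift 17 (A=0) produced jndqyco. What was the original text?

The inverse of 5 mod 26 is 21, since 5·21=105≡1. Apply D(y)=21·(y−17) mod 26:
j(9): 21·(9−17)=-168≡14 → o
n(13): 21·(13−17)=-84≡20 → u
d(3): 21·(3−17)=-294≡18 → s
q(16): 21·(16−17)=-21≡5 → f
y(24): 21·(24−17)=147≡17 → r
c(2): 21·(2−17)=-315≡23 → x
o(14): 21·(14−17)=-63≡15 → p

ousfrxp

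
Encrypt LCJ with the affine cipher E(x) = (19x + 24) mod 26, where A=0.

L(11): 19·11+24=233≡25 → Z
C(2): 19·2+24=62≡10 → K
J(9): 19·9+24=195≡13 → N

ZKN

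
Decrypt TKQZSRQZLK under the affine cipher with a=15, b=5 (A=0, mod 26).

UJZKNGZKQJ

The inverse of 15 mod 26 is 7, since 15·7=105≡1. Apply D(y)=7·(y−5) mod 26:
T(19): 7·(19−5)=98≡20 → U
K(10): 7·(10−5)=35≡9 → J
Q(16): 7·(16−5)=77≡25 → Z
Z(25): 7·(25−5)=140≡10 → K
S(18): 7·(18−5)=91≡13 → N
R(17): 7·(17−5)=84≡6 → G
Q(16): 7·(16−5)=77≡25 → Z
Z(25): 7·(25−5)=140≡10 → K
L(11): 7·(11−5)=42≡16 → Q
K(10): 7·(10−5)=35≡9 → J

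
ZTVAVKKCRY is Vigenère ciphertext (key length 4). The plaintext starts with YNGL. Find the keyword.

Subtract each crib letter from the matching ciphertext letter (mod 26):
Z(25)−Y(24)=1 → B
T(19)−N(13)=6 → G
V(21)−G(6)=15 → P
A(0)−L(11)=-11≡15 → P

BGPP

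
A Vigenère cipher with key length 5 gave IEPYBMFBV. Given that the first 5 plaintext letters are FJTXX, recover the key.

Subtract each crib letter from the matching ciphertext letter (mod 26):
I(8)−F(5)=3 → D
E(4)−J(9)=-5≡21 → V
P(15)−T(19)=-4≡22 → W
Y(24)−X(23)=1 → B
B(1)−X(23)=-22≡4 → E

DVWBE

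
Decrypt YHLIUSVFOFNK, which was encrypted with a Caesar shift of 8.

Y(24): 24−8=16 → Q
H(7): 7−8=-1≡25 → Z
L(11): 11−8=3 → D
I(8): 8−8=0 → A
U(20): 20−8=12 → M
S(18): 18−8=10 → K
V(21): 21−8=13 → N
F(5): 5−8=-3≡23 → X
O(14): 14−8=6 → G
F(5): 5−8=-3≡23 → X
N(13): 13−8=5 → F
K(10): 10−8=2 → C

QZDAMKNXGXFC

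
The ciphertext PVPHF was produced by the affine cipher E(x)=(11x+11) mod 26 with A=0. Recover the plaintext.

YIYCQ

The inverse of 11 mod 26 is 19, since 11·19=209≡1. Apply D(y)=19·(y−11) mod 26:
P(15): 19·(15−11)=76≡24 → Y
V(21): 19·(21−11)=190≡8 → I
P(15): 19·(15−11)=76≡24 → Y
H(7): 19·(7−11)=-76≡2 → C
F(5): 19·(5−11)=-114≡16 → Q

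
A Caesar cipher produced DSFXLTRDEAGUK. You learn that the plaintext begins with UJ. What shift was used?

9

From the crib: D(3)−U(20)=-17≡9, so the shift is 9.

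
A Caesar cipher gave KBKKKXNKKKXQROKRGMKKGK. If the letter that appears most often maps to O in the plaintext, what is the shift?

The most frequent ciphertext letter is K (appears 11 times).
K is position 10; O is position 14.
Shift = -4≡22.

22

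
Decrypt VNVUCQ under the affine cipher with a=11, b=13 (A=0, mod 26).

The inverse of 11 mod 26 is 19, since 11·19=209≡1. Apply D(y)=19·(y−13) mod 26:
V(21): 19·(21−13)=152≡22 → W
N(13): 19·(13−13)=0 → A
V(21): 19·(21−13)=152≡22 → W
U(20): 19·(20−13)=133≡3 → D
C(2): 19·(2−13)=-209≡25 → Z
Q(16): 19·(16−13)=57≡5 → F

WAWDZF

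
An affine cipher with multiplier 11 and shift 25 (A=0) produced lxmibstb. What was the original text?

The inverse of 11 mod 26 is 19, since 11·19=209≡1. Apply D(y)=19·(y−25) mod 26:
l(11): 19·(11−25)=-266≡20 → u
x(23): 19·(23−25)=-38≡14 → o
m(12): 19·(12−25)=-247≡13 → n
i(8): 19·(8−25)=-323≡15 → p
b(1): 19·(1−25)=-456≡12 → m
s(18): 19·(18−25)=-133≡23 → x
t(19): 19·(19−25)=-114≡16 → q
b(1): 19·(1−25)=-456≡12 → m

uonpmxqm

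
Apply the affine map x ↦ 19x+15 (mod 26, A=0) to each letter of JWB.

J(9): 19·9+15=186≡4 → E
W(22): 19·22+15=433≡17 → R
B(1): 19·1+15=34≡8 → I

ERI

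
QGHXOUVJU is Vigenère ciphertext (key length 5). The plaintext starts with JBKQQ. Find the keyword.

Subtract each crib letter from the matching ciphertext letter (mod 26):
Q(16)−J(9)=7 → H
G(6)−B(1)=5 → F
H(7)−K(10)=-3≡23 → X
X(23)−Q(16)=7 → H
O(14)−Q(16)=-2≡24 → Y

HFXHY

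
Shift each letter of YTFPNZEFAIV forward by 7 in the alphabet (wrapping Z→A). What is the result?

FAMWUGLMHPC

Y(24): 24+7=31≡5 → F
T(19): 19+7=26≡0 → A
F(5): 5+7=12 → M
P(15): 15+7=22 → W
N(13): 13+7=20 → U
Z(25): 25+7=32≡6 → G
E(4): 4+7=11 → L
F(5): 5+7=12 → M
A(0): 0+7=7 → H
I(8): 8+7=15 → P
V(21): 21+7=28≡2 → C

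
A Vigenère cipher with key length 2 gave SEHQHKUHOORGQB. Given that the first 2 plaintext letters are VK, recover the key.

XU

Subtract each crib letter from the matching ciphertext letter (mod 26):
S(18)−V(21)=-3≡23 → X
E(4)−K(10)=-6≡20 → U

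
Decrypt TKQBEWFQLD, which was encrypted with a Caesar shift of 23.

WNTEHZITOG

T(19): 19−23=-4≡22 → W
K(10): 10−23=-13≡13 → N
Q(16): 16−23=-7≡19 → T
B(1): 1−23=-22≡4 → E
E(4): 4−23=-19≡7 → H
W(22): 22−23=-1≡25 → Z
F(5): 5−23=-18≡8 → I
Q(16): 16−23=-7≡19 → T
L(11): 11−23=-12≡14 → O
D(3): 3−23=-20≡6 → G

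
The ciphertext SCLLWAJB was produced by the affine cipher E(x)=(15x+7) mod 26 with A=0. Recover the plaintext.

ZRCCBDOK

The inverse of 15 mod 26 is 7, since 15·7=105≡1. Apply D(y)=7·(y−7) mod 26:
S(18): 7·(18−7)=77≡25 → Z
C(2): 7·(2−7)=-35≡17 → R
L(11): 7·(11−7)=28≡2 → C
L(11): 7·(11−7)=28≡2 → C
W(22): 7·(22−7)=105≡1 → B
A(0): 7·(0−7)=-49≡3 → D
J(9): 7·(9−7)=14 → O
B(1): 7·(1−7)=-42≡10 → K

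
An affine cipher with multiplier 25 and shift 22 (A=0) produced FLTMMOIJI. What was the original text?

RLDKKIONO

The inverse of 25 mod 26 is 25, since 25·25=625≡1. Apply D(y)=25·(y−22) mod 26:
F(5): 25·(5−22)=-425≡17 → R
L(11): 25·(11−22)=-275≡11 → L
T(19): 25·(19−22)=-75≡3 → D
M(12): 25·(12−22)=-250≡10 → K
M(12): 25·(12−22)=-250≡10 → K
O(14): 25·(14−22)=-200≡8 → I
I(8): 25·(8−22)=-350≡14 → O
J(9): 25·(9−22)=-325≡13 → N
I(8): 25·(8−22)=-350≡14 → O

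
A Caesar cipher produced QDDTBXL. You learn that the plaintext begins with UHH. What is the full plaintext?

UHHXFBP

From the crib: Q(16)−U(20)=-4≡22, so the shift is 22.
Subtract 22 from each ciphertext letter:
Q(16): 16−22=-6≡20 → U
D(3): 3−22=-19≡7 → H
D(3): 3−22=-19≡7 → H
T(19): 19−22=-3≡23 → X
B(1): 1−22=-21≡5 → F
X(23): 23−22=1 → B
L(11): 11−22=-11≡15 → P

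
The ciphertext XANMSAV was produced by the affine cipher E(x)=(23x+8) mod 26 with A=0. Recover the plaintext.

The inverse of 23 mod 26 is 17, since 23·17=391≡1. Apply D(y)=17·(y−8) mod 26:
X(23): 17·(23−8)=255≡21 → V
A(0): 17·(0−8)=-136≡20 → U
N(13): 17·(13−8)=85≡7 → H
M(12): 17·(12−8)=68≡16 → Q
S(18): 17·(18−8)=170≡14 → O
A(0): 17·(0−8)=-136≡20 → U
V(21): 17·(21−8)=221≡13 → N

VUHQOUN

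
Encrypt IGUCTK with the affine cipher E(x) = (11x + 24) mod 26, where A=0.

IMKUZE

I(8): 11·8+24=112≡8 → I
G(6): 11·6+24=90≡12 → M
U(20): 11·20+24=244≡10 → K
C(2): 11·2+24=46≡20 → U
T(19): 11·19+24=233≡25 → Z
K(10): 11·10+24=134≡4 → E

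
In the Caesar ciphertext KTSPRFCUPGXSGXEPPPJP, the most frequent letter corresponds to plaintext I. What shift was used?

The most frequent ciphertext letter is P (appears 6 times).
P is position 15; I is position 8.
Shift = 7.

7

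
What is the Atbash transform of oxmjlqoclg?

lcnqojlxot

o(14) → l(11)
x(23) → c(2)
m(12) → n(13)
j(9) → q(16)
l(11) → o(14)
q(16) → j(9)
o(14) → l(11)
c(2) → x(23)
l(11) → o(14)
g(6) → t(19)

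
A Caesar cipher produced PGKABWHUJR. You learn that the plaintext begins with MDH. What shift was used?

From the crib: P(15)−M(12)=3, so the shift is 3.

3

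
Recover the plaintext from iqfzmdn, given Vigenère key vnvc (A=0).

Repeat the key across the ciphertext: vnvcvnv
i(8)−v(21): -13≡13 → n
q(16)−n(13): 3 → d
f(5)−v(21): -16≡10 → k
z(25)−c(2): 23 → x
m(12)−v(21): -9≡17 → r
d(3)−n(13): -10≡16 → q
n(13)−v(21): -8≡18 → s

ndkxrqs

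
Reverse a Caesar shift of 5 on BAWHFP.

B(1): 1−5=-4≡22 → W
A(0): 0−5=-5≡21 → V
W(22): 22−5=17 → R
H(7): 7−5=2 → C
F(5): 5−5=0 → A
P(15): 15−5=10 → K

WVRCAK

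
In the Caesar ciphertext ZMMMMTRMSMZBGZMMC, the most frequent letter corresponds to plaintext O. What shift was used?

The most frequent ciphertext letter is M (appears 8 times).
M is position 12; O is position 14.
Shift = -2≡24.

24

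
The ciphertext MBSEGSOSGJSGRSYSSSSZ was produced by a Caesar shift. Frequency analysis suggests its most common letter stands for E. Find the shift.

14

The most frequent ciphertext letter is S (appears 9 times).
S is position 18; E is position 4.
Shift = 14.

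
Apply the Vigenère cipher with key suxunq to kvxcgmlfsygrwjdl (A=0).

Repeat the key across the message: suxunqsuxunqsuxu
k(10)+s(18): 28≡2 → c
v(21)+u(20): 41≡15 → p
x(23)+x(23): 46≡20 → u
c(2)+u(20): 22 → w
g(6)+n(13): 19 → t
m(12)+q(16): 28≡2 → c
l(11)+s(18): 29≡3 → d
f(5)+u(20): 25 → z
s(18)+x(23): 41≡15 → p
y(24)+u(20): 44≡18 → s
g(6)+n(13): 19 → t
r(17)+q(16): 33≡7 → h
w(22)+s(18): 40≡14 → o
j(9)+u(20): 29≡3 → d
d(3)+x(23): 26≡0 → a
l(11)+u(20): 31≡5 → f

cpuwtcdzpsthodaf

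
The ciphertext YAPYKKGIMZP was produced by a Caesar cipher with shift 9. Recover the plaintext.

PRGPBBXZDQG

Y(24): 24−9=15 → P
A(0): 0−9=-9≡17 → R
P(15): 15−9=6 → G
Y(24): 24−9=15 → P
K(10): 10−9=1 → B
K(10): 10−9=1 → B
G(6): 6−9=-3≡23 → X
I(8): 8−9=-1≡25 → Z
M(12): 12−9=3 → D
Z(25): 25−9=16 → Q
P(15): 15−9=6 → G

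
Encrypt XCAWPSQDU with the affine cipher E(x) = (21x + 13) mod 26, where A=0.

CDNHQBLYR

X(23): 21·23+13=496≡2 → C
C(2): 21·2+13=55≡3 → D
A(0): 21·0+13=13 → N
W(22): 21·22+13=475≡7 → H
P(15): 21·15+13=328≡16 → Q
S(18): 21·18+13=391≡1 → B
Q(16): 21·16+13=349≡11 → L
D(3): 21·3+13=76≡24 → Y
U(20): 21·20+13=433≡17 → R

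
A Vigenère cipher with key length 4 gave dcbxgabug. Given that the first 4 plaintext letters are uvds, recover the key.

jhyf

Subtract each crib letter from the matching ciphertext letter (mod 26):
d(3)−u(20)=-17≡9 → j
c(2)−v(21)=-19≡7 → h
b(1)−d(3)=-2≡24 → y
x(23)−s(18)=5 → f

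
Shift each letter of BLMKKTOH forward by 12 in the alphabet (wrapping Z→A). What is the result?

B(1): 1+12=13 → N
L(11): 11+12=23 → X
M(12): 12+12=24 → Y
K(10): 10+12=22 → W
K(10): 10+12=22 → W
T(19): 19+12=31≡5 → F
O(14): 14+12=26≡0 → A
H(7): 7+12=19 → T

NXYWWFAT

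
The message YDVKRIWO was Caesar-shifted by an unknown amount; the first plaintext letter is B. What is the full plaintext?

BGYNULZR

From the crib: Y(24)−B(1)=23, so the shift is 23.
Subtract 23 from each ciphertext letter:
Y(24): 24−23=1 → B
D(3): 3−23=-20≡6 → G
V(21): 21−23=-2≡24 → Y
K(10): 10−23=-13≡13 → N
R(17): 17−23=-6≡20 → U
I(8): 8−23=-15≡11 → L
W(22): 22−23=-1≡25 → Z
O(14): 14−23=-9≡17 → R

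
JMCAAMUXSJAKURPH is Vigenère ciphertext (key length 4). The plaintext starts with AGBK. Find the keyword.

JGBQ

Subtract each crib letter from the matching ciphertext letter (mod 26):
J(9)−A(0)=9 → J
M(12)−G(6)=6 → G
C(2)−B(1)=1 → B
A(0)−K(10)=-10≡16 → Q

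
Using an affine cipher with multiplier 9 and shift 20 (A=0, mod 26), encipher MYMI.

M(12): 9·12+20=128≡24 → Y
Y(24): 9·24+20=236≡2 → C
M(12): 9·12+20=128≡24 → Y
I(8): 9·8+20=92≡14 → O

YCYO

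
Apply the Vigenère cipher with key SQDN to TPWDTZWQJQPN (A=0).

LFZQLPZDBGSA

Repeat the key across the message: SQDNSQDNSQDN
T(19)+S(18): 37≡11 → L
P(15)+Q(16): 31≡5 → F
W(22)+D(3): 25 → Z
D(3)+N(13): 16 → Q
T(19)+S(18): 37≡11 → L
Z(25)+Q(16): 41≡15 → P
W(22)+D(3): 25 → Z
Q(16)+N(13): 29≡3 → D
J(9)+S(18): 27≡1 → B
Q(16)+Q(16): 32≡6 → G
P(15)+D(3): 18 → S
N(13)+N(13): 26≡0 → A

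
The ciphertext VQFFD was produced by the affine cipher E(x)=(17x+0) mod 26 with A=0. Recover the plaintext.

PELLR

The inverse of 17 mod 26 is 23, since 17·23=391≡1. Apply D(y)=23·(y−0) mod 26:
V(21): 23·(21−0)=483≡15 → P
Q(16): 23·(16−0)=368≡4 → E
F(5): 23·(5−0)=115≡11 → L
F(5): 23·(5−0)=115≡11 → L
D(3): 23·(3−0)=69≡17 → R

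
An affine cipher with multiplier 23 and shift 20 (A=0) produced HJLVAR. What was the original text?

NVDRYB

The inverse of 23 mod 26 is 17, since 23·17=391≡1. Apply D(y)=17·(y−20) mod 26:
H(7): 17·(7−20)=-221≡13 → N
J(9): 17·(9−20)=-187≡21 → V
L(11): 17·(11−20)=-153≡3 → D
V(21): 17·(21−20)=17 → R
A(0): 17·(0−20)=-340≡24 → Y
R(17): 17·(17−20)=-51≡1 → B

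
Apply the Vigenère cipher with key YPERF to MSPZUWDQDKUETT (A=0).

KHTQZUSUUPSTXK

Repeat the key across the message: YPERFYPERFYPER
M(12)+Y(24): 36≡10 → K
S(18)+P(15): 33≡7 → H
P(15)+E(4): 19 → T
Z(25)+R(17): 42≡16 → Q
U(20)+F(5): 25 → Z
W(22)+Y(24): 46≡20 → U
D(3)+P(15): 18 → S
Q(16)+E(4): 20 → U
D(3)+R(17): 20 → U
K(10)+F(5): 15 → P
U(20)+Y(24): 44≡18 → S
E(4)+P(15): 19 → T
T(19)+E(4): 23 → X
T(19)+R(17): 36≡10 → K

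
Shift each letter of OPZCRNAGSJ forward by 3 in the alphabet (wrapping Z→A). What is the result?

RSCFUQDJVM

O(14): 14+3=17 → R
P(15): 15+3=18 → S
Z(25): 25+3=28≡2 → C
C(2): 2+3=5 → F
R(17): 17+3=20 → U
N(13): 13+3=16 → Q
A(0): 0+3=3 → D
G(6): 6+3=9 → J
S(18): 18+3=21 → V
J(9): 9+3=12 → M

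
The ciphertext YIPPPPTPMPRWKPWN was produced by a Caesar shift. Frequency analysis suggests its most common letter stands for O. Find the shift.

1

The most frequent ciphertext letter is P (appears 7 times).
P is position 15; O is position 14.
Shift = 1.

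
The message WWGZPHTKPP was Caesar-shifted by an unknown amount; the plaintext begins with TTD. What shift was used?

From the crib: W(22)−T(19)=3, so the shift is 3.

3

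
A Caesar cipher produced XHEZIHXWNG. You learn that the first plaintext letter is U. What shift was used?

3

From the crib: X(23)−U(20)=3, so the shift is 3.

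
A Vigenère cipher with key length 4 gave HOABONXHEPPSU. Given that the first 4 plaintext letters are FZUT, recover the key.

CPGI

Subtract each crib letter from the matching ciphertext letter (mod 26):
H(7)−F(5)=2 → C
O(14)−Z(25)=-11≡15 → P
A(0)−U(20)=-20≡6 → G
B(1)−T(19)=-18≡8 → I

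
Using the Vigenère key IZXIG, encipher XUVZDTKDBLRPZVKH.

FTSHJBJAJRZOWDQP

Repeat the key across the message: IZXIGIZXIGIZXIGI
X(23)+I(8): 31≡5 → F
U(20)+Z(25): 45≡19 → T
V(21)+X(23): 44≡18 → S
Z(25)+I(8): 33≡7 → H
D(3)+G(6): 9 → J
T(19)+I(8): 27≡1 → B
K(10)+Z(25): 35≡9 → J
D(3)+X(23): 26≡0 → A
B(1)+I(8): 9 → J
L(11)+G(6): 17 → R
R(17)+I(8): 25 → Z
P(15)+Z(25): 40≡14 → O
Z(25)+X(23): 48≡22 → W
V(21)+I(8): 29≡3 → D
K(10)+G(6): 16 → Q
H(7)+I(8): 15 → P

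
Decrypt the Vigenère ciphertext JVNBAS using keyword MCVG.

XTSVOQ

Repeat the key across the ciphertext: MCVGMC
J(9)−M(12): -3≡23 → X
V(21)−C(2): 19 → T
N(13)−V(21): -8≡18 → S
B(1)−G(6): -5≡21 → V
A(0)−M(12): -12≡14 → O
S(18)−C(2): 16 → Q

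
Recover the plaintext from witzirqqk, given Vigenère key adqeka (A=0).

wfdvyrqnu

Repeat the key across the ciphertext: adqekaadq
w(22)−a(0): 22 → w
i(8)−d(3): 5 → f
t(19)−q(16): 3 → d
z(25)−e(4): 21 → v
i(8)−k(10): -2≡24 → y
r(17)−a(0): 17 → r
q(16)−a(0): 16 → q
q(16)−d(3): 13 → n
k(10)−q(16): -6≡20 → u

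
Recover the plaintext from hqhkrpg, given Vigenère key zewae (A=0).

imlknqc

Repeat the key across the ciphertext: zewaeze
h(7)−z(25): -18≡8 → i
q(16)−e(4): 12 → m
h(7)−w(22): -15≡11 → l
k(10)−a(0): 10 → k
r(17)−e(4): 13 → n
p(15)−z(25): -10≡16 → q
g(6)−e(4): 2 → c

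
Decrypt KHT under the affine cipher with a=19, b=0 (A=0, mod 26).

The inverse of 19 mod 26 is 11, since 19·11=209≡1. Apply D(y)=11·(y−0) mod 26:
K(10): 11·(10−0)=110≡6 → G
H(7): 11·(7−0)=77≡25 → Z
T(19): 11·(19−0)=209≡1 → B

GZB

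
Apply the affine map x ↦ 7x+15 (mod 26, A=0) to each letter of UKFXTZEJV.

U(20): 7·20+15=155≡25 → Z
K(10): 7·10+15=85≡7 → H
F(5): 7·5+15=50≡24 → Y
X(23): 7·23+15=176≡20 → U
T(19): 7·19+15=148≡18 → S
Z(25): 7·25+15=190≡8 → I
E(4): 7·4+15=43≡17 → R
J(9): 7·9+15=78≡0 → A
V(21): 7·21+15=162≡6 → G

ZHYUSIRAG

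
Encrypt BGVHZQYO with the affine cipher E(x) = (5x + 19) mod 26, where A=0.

YXUCOVJL

B(1): 5·1+19=24 → Y
G(6): 5·6+19=49≡23 → X
V(21): 5·21+19=124≡20 → U
H(7): 5·7+19=54≡2 → C
Z(25): 5·25+19=144≡14 → O
Q(16): 5·16+19=99≡21 → V
Y(24): 5·24+19=139≡9 → J
O(14): 5·14+19=89≡11 → L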